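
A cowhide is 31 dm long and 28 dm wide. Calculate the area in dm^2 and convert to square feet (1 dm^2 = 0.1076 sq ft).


Area = 31 x 28 = 868 dm^2
Conversion: 868 x 0.1076 = 93.40 sq ft


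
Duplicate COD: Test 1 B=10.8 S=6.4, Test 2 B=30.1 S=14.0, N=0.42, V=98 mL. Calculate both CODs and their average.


COD1 = 150.9 mg/L
COD2 = 552.0 mg/L
Average = 351.5 mg/L


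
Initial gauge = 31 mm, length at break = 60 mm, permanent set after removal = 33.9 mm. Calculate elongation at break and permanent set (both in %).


Elongation at break = 93.5%
Permanent set = 9.4%

Elongation at break = (60 - 31) / 31 x 100 = 93.5%
Permanent set = (33.9 - 31) / 31 x 100 = 9.4%


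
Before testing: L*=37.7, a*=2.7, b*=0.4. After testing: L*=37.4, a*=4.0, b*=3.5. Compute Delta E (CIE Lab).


dL = 37.4 - 37.7 = -0.3
da = 4.0 - 2.7 = 1.3
db = 3.5 - 0.4 = 3.1
dE = sqrt((-0.3)^2 + (1.3)^2 + (3.1)^2) = 3.37


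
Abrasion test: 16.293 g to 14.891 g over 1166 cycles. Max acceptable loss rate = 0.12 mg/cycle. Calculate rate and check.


Rate = 1.202 mg/cycle
Passes: No


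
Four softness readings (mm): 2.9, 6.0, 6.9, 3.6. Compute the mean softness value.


Sum = 2.9 + 6.0 + 6.9 + 3.6
Mean = 19.4 / 4 = 4.85 mm


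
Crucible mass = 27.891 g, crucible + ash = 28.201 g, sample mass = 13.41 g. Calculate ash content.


Ash mass = 28.201 - 27.891 = 0.310 g
Ash% = 0.310 / 13.41 x 100 = 2.31%


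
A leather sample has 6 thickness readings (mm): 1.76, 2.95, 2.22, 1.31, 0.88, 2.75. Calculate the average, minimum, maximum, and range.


Average = 1.98 mm
Min = 0.88 mm
Max = 2.95 mm
Range = 2.07 mm


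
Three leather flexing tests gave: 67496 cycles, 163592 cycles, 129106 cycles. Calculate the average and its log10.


Average = (67496 + 163592 + 129106) / 3 = 120065 cycles
log10(120065) = 5.08


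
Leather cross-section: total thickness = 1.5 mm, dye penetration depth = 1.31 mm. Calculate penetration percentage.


87.3%

Penetration% = 1.31 / 1.5 x 100
Penetration = 87.3%


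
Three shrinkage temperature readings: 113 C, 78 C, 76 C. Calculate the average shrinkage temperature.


Average = (113 + 78 + 76) / 3
Average = 267 / 3 = 89.0 C


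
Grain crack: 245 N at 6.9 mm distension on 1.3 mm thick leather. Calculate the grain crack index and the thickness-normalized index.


Crack index = 245 / 6.9 = 35.5 N/mm
Normalized = 35.5 / 1.3 = 27.3 N/mm per mm


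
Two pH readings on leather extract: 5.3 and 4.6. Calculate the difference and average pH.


Difference = |5.3 - 4.6| = 0.7
Average = (5.3 + 4.6) / 2 = 4.95


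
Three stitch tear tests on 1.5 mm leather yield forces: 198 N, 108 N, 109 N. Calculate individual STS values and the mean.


STS1 = 198 / 1.5 = 132.0 N/mm
STS2 = 108 / 1.5 = 72.0 N/mm
STS3 = 109 / 1.5 = 72.7 N/mm
Mean = (132.0 + 72.0 + 72.7) / 3 = 92.2 N/mm


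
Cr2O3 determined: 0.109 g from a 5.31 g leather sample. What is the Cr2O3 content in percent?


Cr2O3% = 0.109 / 5.31 x 100
Cr2O3% = 2.05%


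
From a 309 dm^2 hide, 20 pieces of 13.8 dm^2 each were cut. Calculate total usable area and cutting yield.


Usable area = 276.0 dm^2
Yield = 89.3%

Total usable = 20 x 13.8 = 276.0 dm^2
Yield = 276.0 / 309 x 100 = 89.3%


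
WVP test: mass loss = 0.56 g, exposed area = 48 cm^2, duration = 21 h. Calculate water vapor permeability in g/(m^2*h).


5.56 g/(m^2*h)

WVP = mass_loss / (area x time) x 10000
WVP = 0.56 / (48 x 21) x 10000
WVP = 0.56 / 1008 x 10000 = 5.56 g/(m^2*h)


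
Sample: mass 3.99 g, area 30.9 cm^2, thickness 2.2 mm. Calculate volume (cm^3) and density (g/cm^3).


Thickness in cm = 2.2 / 10 = 0.22 cm
Volume = 30.9 x 0.22 = 6.798 cm^3
Density = 3.99 / 6.798 = 0.587 g/cm^3


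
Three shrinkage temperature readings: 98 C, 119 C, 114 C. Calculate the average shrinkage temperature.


110.3 C


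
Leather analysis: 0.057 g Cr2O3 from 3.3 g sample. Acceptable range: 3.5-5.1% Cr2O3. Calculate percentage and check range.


Cr2O3% = 0.057 / 3.3 x 100 = 1.73%
Acceptable range: 3.5 to 5.1%
Within range: No


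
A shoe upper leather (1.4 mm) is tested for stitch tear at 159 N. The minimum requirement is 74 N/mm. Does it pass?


STS = 159 / 1.4 = 113.6 N/mm
Minimum required: 74 N/mm
Passes: Yes


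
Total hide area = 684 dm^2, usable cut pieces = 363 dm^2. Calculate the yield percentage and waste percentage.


Yield = 363 / 684 x 100 = 53.1%
Waste = 684 - 363 = 321 dm^2
Waste% = 100 - 53.1 = 46.9%


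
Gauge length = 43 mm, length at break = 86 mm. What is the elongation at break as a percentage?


100.0%


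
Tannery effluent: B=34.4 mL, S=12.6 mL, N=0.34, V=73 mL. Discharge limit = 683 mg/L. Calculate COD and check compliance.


COD = 812.3 mg/L
Compliant: No


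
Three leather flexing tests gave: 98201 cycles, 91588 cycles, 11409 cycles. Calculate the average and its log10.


Average = 67066 cycles
log10 = 4.83


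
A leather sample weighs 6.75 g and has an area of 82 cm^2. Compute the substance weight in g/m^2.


823.2 g/m^2


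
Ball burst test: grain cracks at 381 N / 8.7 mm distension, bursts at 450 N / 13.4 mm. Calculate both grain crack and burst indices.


Crack index = 381 / 8.7 = 43.8 N/mm
Burst index = 450 / 13.4 = 33.6 N/mm


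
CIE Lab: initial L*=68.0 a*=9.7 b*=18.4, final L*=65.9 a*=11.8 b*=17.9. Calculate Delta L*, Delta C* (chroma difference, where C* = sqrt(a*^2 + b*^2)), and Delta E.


Delta L* = -2.1
Delta C* = 0.64
Delta E = 3.01

Delta L* = 65.9 - 68.0 = -2.1
C1* = sqrt((9.7)^2 + (18.4)^2) = 20.800
C2* = sqrt((11.8)^2 + (17.9)^2) = 21.439
Delta C* = 21.439 - 20.800 = 0.64
Delta E = sqrt((-2.1)^2 + (2.1)^2 + (-0.5)^2) = 3.01


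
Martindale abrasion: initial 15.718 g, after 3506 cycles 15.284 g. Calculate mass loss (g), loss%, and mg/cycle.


Loss = 15.718 - 15.284 = 0.434 g
Loss% = 0.434 / 15.718 x 100 = 2.76%
Rate = 0.434 / 3506 x 1000 = 0.124 mg/cycle


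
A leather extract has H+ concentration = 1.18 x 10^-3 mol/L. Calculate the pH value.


pH = -log10[H+]
pH = -log10(1.18 x 10^-3) = 2.93


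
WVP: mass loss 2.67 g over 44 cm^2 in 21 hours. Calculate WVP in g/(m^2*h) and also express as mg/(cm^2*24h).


WVP = 2.67 / (44 x 21) x 10000 = 28.90 g/(m^2*h)
Mass loss in mg = 2.67 x 1000 = 2670 mg
Per cm^2 per 24h in mg: 2670 x 24 / (44 x 21) = 64080 / 924 = 69.35 mg/(cm^2*24h)


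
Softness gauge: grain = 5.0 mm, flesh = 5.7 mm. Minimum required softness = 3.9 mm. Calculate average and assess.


Average softness = 5.35 mm
Meets requirement: Yes

Average = (5.0 + 5.7) / 2 = 5.35 mm
Minimum = 3.9 mm
Meets requirement: Yes


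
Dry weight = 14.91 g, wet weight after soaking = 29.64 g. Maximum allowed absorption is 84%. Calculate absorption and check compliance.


WA = (29.64 - 14.91) / 14.91 x 100 = 98.8%
Maximum allowed: 84%
Compliant: No


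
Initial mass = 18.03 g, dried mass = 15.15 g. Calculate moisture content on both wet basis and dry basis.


Wet basis = 16.0%
Dry basis = 19.0%

Moisture lost = 18.03 - 15.15 = 2.88 g
Wet basis MC = 2.88 / 18.03 x 100 = 16.0%
Dry basis MC = 2.88 / 15.15 x 100 = 19.0%


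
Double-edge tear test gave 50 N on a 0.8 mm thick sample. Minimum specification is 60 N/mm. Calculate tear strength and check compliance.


Tear strength = 62.5 N/mm
Compliant: Yes

Tear strength = 50 / 0.8 = 62.5 N/mm
Required minimum = 60 N/mm
Compliant: Yes


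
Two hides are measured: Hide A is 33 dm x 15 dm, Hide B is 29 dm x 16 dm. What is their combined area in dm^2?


Hide A area = 33 x 15 = 495 dm^2
Hide B area = 29 x 16 = 464 dm^2
Total = 495 + 464 = 959 dm^2


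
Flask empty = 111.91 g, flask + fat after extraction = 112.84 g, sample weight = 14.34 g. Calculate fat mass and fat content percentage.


Fat mass = 112.84 - 111.91 = 0.93 g
Fat% = 0.93 / 14.34 x 100 = 6.5%


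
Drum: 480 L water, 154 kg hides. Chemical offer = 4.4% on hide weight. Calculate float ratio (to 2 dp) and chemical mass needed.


Float ratio = 3.12
Chemical needed = 6.776 kg

Float ratio = 480 / 154 = 3.12
Chemical = 154 x 4.4 / 100 = 6.776 kg


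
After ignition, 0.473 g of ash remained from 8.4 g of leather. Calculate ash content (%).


5.63%

Ash% = 0.473 / 8.4 x 100
Ash% = 5.63%


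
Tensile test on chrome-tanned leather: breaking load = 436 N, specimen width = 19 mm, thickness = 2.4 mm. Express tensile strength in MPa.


Cross-section = 19 x 2.4 = 45.6 mm^2
TS = 436 / 45.6 = 9.56 MPa
(1 N/mm^2 = 1 MPa)


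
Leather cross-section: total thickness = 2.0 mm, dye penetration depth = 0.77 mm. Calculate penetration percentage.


Penetration% = 0.77 / 2.0 x 100
Penetration = 38.5%


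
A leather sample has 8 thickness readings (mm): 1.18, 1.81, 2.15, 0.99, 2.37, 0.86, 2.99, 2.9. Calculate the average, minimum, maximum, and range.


Sum = 15.25
Average = 15.25 / 8 = 1.91 mm
Minimum = 0.86 mm
Maximum = 2.99 mm
Range = 2.99 - 0.86 = 2.13 mm


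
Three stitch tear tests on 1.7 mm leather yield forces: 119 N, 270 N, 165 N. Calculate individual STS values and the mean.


STS1 = 70.0 N/mm
STS2 = 158.8 N/mm
STS3 = 97.1 N/mm
Mean = 108.6 N/mm


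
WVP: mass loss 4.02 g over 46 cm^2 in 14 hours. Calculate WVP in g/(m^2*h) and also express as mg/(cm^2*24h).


WVP = 4.02 / (46 x 14) x 10000 = 62.42 g/(m^2*h)
Mass loss in mg = 4.02 x 1000 = 4020 mg
Per cm^2 per 24h in mg: 4020 x 24 / (46 x 14) = 96480 / 644 = 149.81 mg/(cm^2*24h)


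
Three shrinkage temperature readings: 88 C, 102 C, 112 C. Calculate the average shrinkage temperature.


Average = (88 + 102 + 112) / 3
Average = 302 / 3 = 100.7 C


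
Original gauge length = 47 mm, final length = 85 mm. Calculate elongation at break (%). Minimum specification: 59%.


Extension = 85 - 47 = 38 mm
Elongation = 38 / 47 x 100 = 80.9%
Minimum required: 59%
Meets specification: Yes


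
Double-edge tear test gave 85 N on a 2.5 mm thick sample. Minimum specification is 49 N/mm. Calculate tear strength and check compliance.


Tear strength = 85 / 2.5 = 34.0 N/mm
Required minimum = 49 N/mm
Compliant: No


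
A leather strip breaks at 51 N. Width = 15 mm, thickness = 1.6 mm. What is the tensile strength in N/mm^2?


Cross-sectional area = 15 x 1.6 = 24.0 mm^2
Tensile strength = 51 / 24.0 = 2.13 N/mm^2


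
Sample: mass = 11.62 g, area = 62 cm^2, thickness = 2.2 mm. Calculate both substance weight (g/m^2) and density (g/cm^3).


Substance weight = 1874.2 g/m^2
Density = 0.852 g/cm^3

SW = 11.62 / 62 x 10000 = 1874.2 g/m^2
Volume = 62 x 2.2 / 10 = 13.64 cm^3
Density = 11.62 / 13.64 = 0.852 g/cm^3


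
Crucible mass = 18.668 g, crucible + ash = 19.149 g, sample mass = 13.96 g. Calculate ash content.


Ash mass = 19.149 - 18.668 = 0.481 g
Ash% = 0.481 / 13.96 x 100 = 3.45%


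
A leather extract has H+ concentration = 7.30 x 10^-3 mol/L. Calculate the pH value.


pH = -log10[H+]
pH = -log10(7.30 x 10^-3) = 2.14


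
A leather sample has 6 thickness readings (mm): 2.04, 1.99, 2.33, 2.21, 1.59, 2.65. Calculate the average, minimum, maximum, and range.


Sum = 12.81
Average = 12.81 / 6 = 2.14 mm
Minimum = 1.59 mm
Maximum = 2.65 mm
Range = 2.65 - 1.59 = 1.06 mm


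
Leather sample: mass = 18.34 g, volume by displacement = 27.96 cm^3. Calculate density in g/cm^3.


Density = mass / volume
Density = 18.34 / 27.96 = 0.656 g/cm^3


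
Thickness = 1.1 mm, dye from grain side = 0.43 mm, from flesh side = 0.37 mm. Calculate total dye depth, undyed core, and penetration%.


Total dyed = 0.80 mm
Undyed core = 0.30 mm
Penetration = 72.7%

Total dyed = 0.43 + 0.37 = 0.80 mm
Undyed core = 1.1 - 0.80 = 0.30 mm
Penetration = 0.80 / 1.1 x 100 = 72.7%


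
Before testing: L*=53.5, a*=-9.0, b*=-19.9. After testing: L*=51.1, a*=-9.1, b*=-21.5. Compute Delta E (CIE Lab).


dL = 51.1 - 53.5 = -2.4
da = -9.1 - (-9.0) = -0.1
db = -21.5 - (-19.9) = -1.6
dE = sqrt((-2.4)^2 + (-0.1)^2 + (-1.6)^2) = 2.89


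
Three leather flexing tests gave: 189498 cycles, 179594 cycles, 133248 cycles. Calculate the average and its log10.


Average = 167447 cycles
log10 = 5.22

Average = (189498 + 179594 + 133248) / 3 = 167447 cycles
log10(167447) = 5.22


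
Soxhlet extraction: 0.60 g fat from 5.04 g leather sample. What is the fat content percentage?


11.9%

Fat content = 0.60 / 5.04 x 100
Fat = 11.9%


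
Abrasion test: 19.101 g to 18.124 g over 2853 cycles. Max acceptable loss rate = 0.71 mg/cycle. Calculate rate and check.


Rate = 0.342 mg/cycle
Passes: Yes


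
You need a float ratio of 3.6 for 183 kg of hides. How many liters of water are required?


Water = hide weight x target ratio
Water = 183 x 3.6 = 658.8 L


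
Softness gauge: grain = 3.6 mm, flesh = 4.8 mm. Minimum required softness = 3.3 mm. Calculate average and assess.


Average = (3.6 + 4.8) / 2 = 4.20 mm
Minimum = 3.3 mm
Meets requirement: Yes


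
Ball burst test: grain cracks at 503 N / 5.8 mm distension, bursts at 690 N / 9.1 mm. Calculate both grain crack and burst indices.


Crack index = 503 / 5.8 = 86.7 N/mm
Burst index = 690 / 9.1 = 75.8 N/mm


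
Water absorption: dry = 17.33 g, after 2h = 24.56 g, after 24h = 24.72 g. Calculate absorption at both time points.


WA (2h) = (24.56 - 17.33) / 17.33 x 100 = 41.7%
WA (24h) = (24.72 - 17.33) / 17.33 x 100 = 42.6%


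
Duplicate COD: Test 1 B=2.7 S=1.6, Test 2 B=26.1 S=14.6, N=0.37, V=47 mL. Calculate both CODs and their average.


COD1 = (2.7 - 1.6) x 0.37 x 8000 / 47 = 69.3 mg/L
COD2 = (26.1 - 14.6) x 0.37 x 8000 / 47 = 724.3 mg/L
Average = (69.3 + 724.3) / 2 = 396.8 mg/L


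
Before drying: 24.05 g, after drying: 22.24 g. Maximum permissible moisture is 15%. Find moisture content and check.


Moisture content = 7.5%
Acceptable: Yes

MC = (24.05 - 22.24) / 24.05 x 100 = 7.5%
Maximum: 15%
Acceptable: Yes


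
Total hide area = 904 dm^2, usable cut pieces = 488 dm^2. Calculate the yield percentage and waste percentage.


Yield = 488 / 904 x 100 = 54.0%
Waste = 904 - 488 = 416 dm^2
Waste% = 100 - 54.0 = 46.0%


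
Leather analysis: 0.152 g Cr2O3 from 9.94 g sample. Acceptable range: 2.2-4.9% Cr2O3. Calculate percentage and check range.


Cr2O3% = 0.152 / 9.94 x 100 = 1.53%
Acceptable range: 2.2 to 4.9%
Within range: No


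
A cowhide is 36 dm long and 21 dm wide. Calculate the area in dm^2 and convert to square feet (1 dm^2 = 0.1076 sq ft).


Area = 36 x 21 = 756 dm^2
Conversion: 756 x 0.1076 = 81.35 sq ft


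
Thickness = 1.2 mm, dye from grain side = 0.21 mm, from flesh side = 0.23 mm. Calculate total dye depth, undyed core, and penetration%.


Total dyed = 0.21 + 0.23 = 0.44 mm
Undyed core = 1.2 - 0.44 = 0.76 mm
Penetration = 0.44 / 1.2 x 100 = 36.7%


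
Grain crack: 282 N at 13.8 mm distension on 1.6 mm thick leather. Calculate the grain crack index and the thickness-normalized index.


Crack index = 282 / 13.8 = 20.4 N/mm
Normalized = 20.4 / 1.6 = 12.8 N/mm per mm


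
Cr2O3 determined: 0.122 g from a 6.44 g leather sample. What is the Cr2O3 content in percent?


1.89%

Cr2O3% = 0.122 / 6.44 x 100
Cr2O3% = 1.89%


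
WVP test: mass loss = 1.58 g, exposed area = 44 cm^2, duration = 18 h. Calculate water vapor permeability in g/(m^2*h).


WVP = mass_loss / (area x time) x 10000
WVP = 1.58 / (44 x 18) x 10000
WVP = 1.58 / 792 x 10000 = 19.95 g/(m^2*h)


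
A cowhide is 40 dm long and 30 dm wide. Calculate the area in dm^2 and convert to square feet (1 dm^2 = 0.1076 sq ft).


1200 dm^2
129.12 sq ft

Area = 40 x 30 = 1200 dm^2
Conversion: 1200 x 0.1076 = 129.12 sq ft


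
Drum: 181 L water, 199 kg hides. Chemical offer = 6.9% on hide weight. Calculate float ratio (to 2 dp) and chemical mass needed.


Float ratio = 0.91
Chemical needed = 13.731 kg

Float ratio = 181 / 199 = 0.91
Chemical = 199 x 6.9 / 100 = 13.731 kg


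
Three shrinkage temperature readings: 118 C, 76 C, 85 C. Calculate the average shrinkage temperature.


93.0 C


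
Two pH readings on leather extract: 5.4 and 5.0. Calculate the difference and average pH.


Difference = |5.4 - 5.0| = 0.4
Average = (5.4 + 5.0) / 2 = 5.20


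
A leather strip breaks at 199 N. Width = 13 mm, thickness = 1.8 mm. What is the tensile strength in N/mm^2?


Cross-sectional area = 13 x 1.8 = 23.4 mm^2
Tensile strength = 199 / 23.4 = 8.50 N/mm^2


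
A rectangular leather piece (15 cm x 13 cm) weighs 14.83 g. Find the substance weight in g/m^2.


Area = 15 x 13 = 195 cm^2
SW = 14.83 / 195 x 10000 = 760.5 g/m^2


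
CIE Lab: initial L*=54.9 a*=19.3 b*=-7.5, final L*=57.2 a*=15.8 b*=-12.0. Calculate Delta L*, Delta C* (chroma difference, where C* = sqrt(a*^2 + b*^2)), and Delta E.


Delta L* = 57.2 - 54.9 = 2.3
C1* = sqrt((19.3)^2 + (-7.5)^2) = 20.706
C2* = sqrt((15.8)^2 + (-12.0)^2) = 19.840
Delta C* = 19.840 - 20.706 = -0.87
Delta E = sqrt((2.3)^2 + (-3.5)^2 + (-4.5)^2) = 6.15


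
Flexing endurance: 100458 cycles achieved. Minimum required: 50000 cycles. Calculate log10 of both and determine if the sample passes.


log10(100458) = 5.00
log10(50000) = 4.70
Passes: Yes


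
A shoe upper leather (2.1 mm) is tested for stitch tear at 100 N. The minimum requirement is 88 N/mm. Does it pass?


STS = 47.6 N/mm
Passes: No


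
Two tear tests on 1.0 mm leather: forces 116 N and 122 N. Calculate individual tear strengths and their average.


Tear 1 = 116.0 N/mm
Tear 2 = 122.0 N/mm
Average = 119.0 N/mm

Tear 1 = 116 / 1.0 = 116.0 N/mm
Tear 2 = 122 / 1.0 = 122.0 N/mm
Average = (116.0 + 122.0) / 2 = 119.0 N/mm


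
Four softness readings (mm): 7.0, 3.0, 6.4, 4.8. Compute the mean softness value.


5.30 mm


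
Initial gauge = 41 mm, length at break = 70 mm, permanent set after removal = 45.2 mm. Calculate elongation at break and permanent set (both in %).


Elongation at break = 70.7%
Permanent set = 10.2%

Elongation at break = (70 - 41) / 41 x 100 = 70.7%
Permanent set = (45.2 - 41) / 41 x 100 = 10.2%


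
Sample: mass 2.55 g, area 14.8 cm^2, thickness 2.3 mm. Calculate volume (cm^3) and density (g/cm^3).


Thickness in cm = 2.3 / 10 = 0.23 cm
Volume = 14.8 x 0.23 = 3.404 cm^3
Density = 2.55 / 3.404 = 0.749 g/cm^3


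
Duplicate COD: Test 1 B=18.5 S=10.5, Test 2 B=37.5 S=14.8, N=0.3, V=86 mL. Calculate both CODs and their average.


COD1 = 223.3 mg/L
COD2 = 633.5 mg/L
Average = 428.4 mg/L

COD1 = (18.5 - 10.5) x 0.3 x 8000 / 86 = 223.3 mg/L
COD2 = (37.5 - 14.8) x 0.3 x 8000 / 86 = 633.5 mg/L
Average = (223.3 + 633.5) / 2 = 428.4 mg/L


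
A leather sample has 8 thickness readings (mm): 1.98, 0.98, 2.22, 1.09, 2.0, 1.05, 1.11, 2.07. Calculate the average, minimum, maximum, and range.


Sum = 12.50
Average = 12.50 / 8 = 1.56 mm
Minimum = 0.98 mm
Maximum = 2.22 mm
Range = 2.22 - 0.98 = 1.24 mm


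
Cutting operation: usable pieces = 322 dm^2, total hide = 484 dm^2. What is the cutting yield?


Yield = usable / total x 100
Yield = 322 / 484 x 100 = 66.5%


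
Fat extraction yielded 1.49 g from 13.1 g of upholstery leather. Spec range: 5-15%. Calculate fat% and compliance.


Fat content = 11.4%
Compliant: Yes

Fat% = 1.49 / 13.1 x 100 = 11.4%
Spec range: 5-15%
Compliant: Yes


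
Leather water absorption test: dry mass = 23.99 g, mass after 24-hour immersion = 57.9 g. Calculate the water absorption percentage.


141.4%


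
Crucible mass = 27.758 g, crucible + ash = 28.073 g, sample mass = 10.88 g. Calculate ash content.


Ash mass = 28.073 - 27.758 = 0.315 g
Ash% = 0.315 / 10.88 x 100 = 2.90%


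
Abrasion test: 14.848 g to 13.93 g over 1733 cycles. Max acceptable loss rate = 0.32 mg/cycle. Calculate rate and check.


Rate = 0.530 mg/cycle
Passes: No

Loss = 14.848 - 13.93 = 0.918 g
Rate = 0.918 g / 1733 cycles x 1000 = 0.530 mg/cycle
Max = 0.32 mg/cycle
Passes: No


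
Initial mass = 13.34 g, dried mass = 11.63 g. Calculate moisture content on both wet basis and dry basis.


Wet basis = 12.8%
Dry basis = 14.7%

Moisture lost = 13.34 - 11.63 = 1.71 g
Wet basis MC = 1.71 / 13.34 x 100 = 12.8%
Dry basis MC = 1.71 / 11.63 x 100 = 14.7%


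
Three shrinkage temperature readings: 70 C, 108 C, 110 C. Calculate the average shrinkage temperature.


Average = (70 + 108 + 110) / 3
Average = 288 / 3 = 96.0 C


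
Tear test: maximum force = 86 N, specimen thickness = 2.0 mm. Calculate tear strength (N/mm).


Tear strength = force / thickness
Tear = 86 / 2.0 = 43.0 N/mm


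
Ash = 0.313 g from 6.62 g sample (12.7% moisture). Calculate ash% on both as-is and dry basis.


As-is ash = 4.73%
Dry-basis ash = 5.42%

As-is ash% = 0.313 / 6.62 x 100 = 4.73%
Dry mass = 6.62 x (100 - 12.7) / 100 = 5.77926 g
Dry-basis ash% = 0.313 / 5.77926 x 100 = 5.42%


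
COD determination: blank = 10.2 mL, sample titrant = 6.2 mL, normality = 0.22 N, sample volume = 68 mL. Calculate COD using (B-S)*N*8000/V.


103.5 mg/L

COD = (10.2 - 6.2) x 0.22 x 8000 / 68
COD = 4.0 x 0.22 x 8000 / 68
COD = 103.5 mg/L


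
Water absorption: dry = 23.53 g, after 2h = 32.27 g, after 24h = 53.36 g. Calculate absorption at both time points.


2h absorption = 37.1%
24h absorption = 126.8%

WA (2h) = (32.27 - 23.53) / 23.53 x 100 = 37.1%
WA (24h) = (53.36 - 23.53) / 23.53 x 100 = 126.8%


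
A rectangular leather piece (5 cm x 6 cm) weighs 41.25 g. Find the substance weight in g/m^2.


13750.0 g/m^2


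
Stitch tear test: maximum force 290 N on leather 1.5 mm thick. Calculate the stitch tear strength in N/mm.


Stitch tear strength = force / thickness
STS = 290 / 1.5 = 193.3 N/mm


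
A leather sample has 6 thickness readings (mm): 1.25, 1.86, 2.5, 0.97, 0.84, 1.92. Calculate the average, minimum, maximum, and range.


Sum = 9.34
Average = 9.34 / 6 = 1.56 mm
Minimum = 0.84 mm
Maximum = 2.5 mm
Range = 2.5 - 0.84 = 1.66 mm


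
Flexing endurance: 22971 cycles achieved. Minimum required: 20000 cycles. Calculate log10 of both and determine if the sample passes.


log10(22971) = 4.36
log10(20000) = 4.30
Passes: Yes


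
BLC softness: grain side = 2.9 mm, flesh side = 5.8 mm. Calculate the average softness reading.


4.35 mm


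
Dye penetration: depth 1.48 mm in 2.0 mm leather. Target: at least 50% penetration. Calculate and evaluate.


Penetration = 1.48 / 2.0 x 100 = 74.0%
Target: 50%
Meets target: Yes


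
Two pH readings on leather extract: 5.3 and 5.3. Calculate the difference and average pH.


Difference = 0.0
Average pH = 5.30


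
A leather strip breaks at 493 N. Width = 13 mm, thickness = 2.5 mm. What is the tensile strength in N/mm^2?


15.17 N/mm^2


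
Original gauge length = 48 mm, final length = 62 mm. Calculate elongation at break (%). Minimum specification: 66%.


Elongation = 29.2%
Meets spec: No

Extension = 62 - 48 = 14 mm
Elongation = 14 / 48 x 100 = 29.2%
Minimum required: 66%
Meets specification: No


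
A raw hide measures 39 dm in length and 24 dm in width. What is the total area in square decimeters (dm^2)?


936 dm^2

Area = length x width
Area = 39 x 24 = 936 dm^2


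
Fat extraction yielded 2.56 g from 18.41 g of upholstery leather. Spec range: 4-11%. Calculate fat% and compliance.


Fat content = 13.9%
Compliant: No

Fat% = 2.56 / 18.41 x 100 = 13.9%
Spec range: 4-11%
Compliant: No


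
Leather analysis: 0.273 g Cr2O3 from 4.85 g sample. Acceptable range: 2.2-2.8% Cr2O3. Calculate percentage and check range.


Cr2O3% = 0.273 / 4.85 x 100 = 5.63%
Acceptable range: 2.2 to 2.8%
Within range: No


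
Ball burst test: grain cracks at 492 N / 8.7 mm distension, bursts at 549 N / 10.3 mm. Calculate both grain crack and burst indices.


Crack index = 492 / 8.7 = 56.6 N/mm
Burst index = 549 / 10.3 = 53.3 N/mm


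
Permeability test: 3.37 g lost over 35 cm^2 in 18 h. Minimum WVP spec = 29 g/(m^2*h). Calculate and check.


WVP = 3.37 / (35 x 18) x 10000 = 53.49 g/(m^2*h)
Minimum: 29 g/(m^2*h)
Meets spec: Yes


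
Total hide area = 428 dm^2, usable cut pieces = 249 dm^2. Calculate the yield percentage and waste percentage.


Yield = 58.2%
Waste = 41.8%


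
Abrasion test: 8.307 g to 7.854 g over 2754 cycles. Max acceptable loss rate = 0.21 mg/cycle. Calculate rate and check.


Loss = 8.307 - 7.854 = 0.453 g
Rate = 0.453 g / 2754 cycles x 1000 = 0.164 mg/cycle
Max = 0.21 mg/cycle
Passes: Yes


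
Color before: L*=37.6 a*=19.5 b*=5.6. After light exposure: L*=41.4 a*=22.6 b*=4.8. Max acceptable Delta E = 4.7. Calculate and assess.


dL = 3.8, da = 3.1, db = -0.8
dE = sqrt((3.8)^2 + (3.1)^2 + (-0.8)^2) = 4.97
Max = 4.7
Passes: No


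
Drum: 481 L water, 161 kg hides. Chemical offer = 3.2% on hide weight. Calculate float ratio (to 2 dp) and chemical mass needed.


Float ratio = 481 / 161 = 2.99
Chemical = 161 x 3.2 / 100 = 5.152 kg


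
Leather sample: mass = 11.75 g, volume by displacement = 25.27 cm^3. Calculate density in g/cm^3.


0.465 g/cm^3

Density = mass / volume
Density = 11.75 / 25.27 = 0.465 g/cm^3


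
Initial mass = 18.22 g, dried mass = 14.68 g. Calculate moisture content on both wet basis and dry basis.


Wet basis = 19.4%
Dry basis = 24.1%


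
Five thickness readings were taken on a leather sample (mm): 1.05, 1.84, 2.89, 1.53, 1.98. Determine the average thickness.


Sum = 1.05 + 1.84 + 2.89 + 1.53 + 1.98 = 9.29
Average = 9.29 / 5 = 1.86 mm


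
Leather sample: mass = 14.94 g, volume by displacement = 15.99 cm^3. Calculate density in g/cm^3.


Density = mass / volume
Density = 14.94 / 15.99 = 0.934 g/cm^3


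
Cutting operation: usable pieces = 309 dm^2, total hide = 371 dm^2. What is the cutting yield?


Yield = usable / total x 100
Yield = 309 / 371 x 100 = 83.3%


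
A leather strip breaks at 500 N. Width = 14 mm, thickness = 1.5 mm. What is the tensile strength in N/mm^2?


23.81 N/mm^2

Cross-sectional area = 14 x 1.5 = 21.0 mm^2
Tensile strength = 500 / 21.0 = 23.81 N/mm^2


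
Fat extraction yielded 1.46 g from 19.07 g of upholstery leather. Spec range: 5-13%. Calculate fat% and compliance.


Fat content = 7.7%
Compliant: Yes

Fat% = 1.46 / 19.07 x 100 = 7.7%
Spec range: 5-13%
Compliant: Yes


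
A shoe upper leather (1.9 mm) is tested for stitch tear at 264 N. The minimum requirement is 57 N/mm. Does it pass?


STS = 264 / 1.9 = 138.9 N/mm
Minimum required: 57 N/mm
Passes: Yes


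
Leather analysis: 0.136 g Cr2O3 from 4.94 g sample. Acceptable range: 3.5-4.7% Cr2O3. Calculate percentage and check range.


Cr2O3% = 0.136 / 4.94 x 100 = 2.75%
Acceptable range: 3.5 to 4.7%
Within range: No


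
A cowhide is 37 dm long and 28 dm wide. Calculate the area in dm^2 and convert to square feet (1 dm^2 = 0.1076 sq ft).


1036 dm^2
111.47 sq ft

Area = 37 x 28 = 1036 dm^2
Conversion: 1036 x 0.1076 = 111.47 sq ft


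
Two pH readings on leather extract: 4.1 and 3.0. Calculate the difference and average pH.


Difference = |4.1 - 3.0| = 1.1
Average = (4.1 + 3.0) / 2 = 3.55


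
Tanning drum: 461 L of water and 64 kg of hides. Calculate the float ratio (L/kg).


7.2


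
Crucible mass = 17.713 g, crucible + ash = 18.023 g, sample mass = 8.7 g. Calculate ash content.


Ash mass = 0.310 g
Ash content = 3.56%

Ash mass = 18.023 - 17.713 = 0.310 g
Ash% = 0.310 / 8.7 x 100 = 3.56%


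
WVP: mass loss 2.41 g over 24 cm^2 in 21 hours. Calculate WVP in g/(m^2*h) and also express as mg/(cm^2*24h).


WVP = 2.41 / (24 x 21) x 10000 = 47.82 g/(m^2*h)
Mass loss in mg = 2.41 x 1000 = 2410 mg
Per cm^2 per 24h in mg: 2410 x 24 / (24 x 21) = 57840 / 504 = 114.76 mg/(cm^2*24h)


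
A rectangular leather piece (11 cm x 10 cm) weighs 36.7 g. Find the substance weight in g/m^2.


3336.4 g/m^2

Area = 11 x 10 = 110 cm^2
SW = 36.7 / 110 x 10000 = 3336.4 g/m^2


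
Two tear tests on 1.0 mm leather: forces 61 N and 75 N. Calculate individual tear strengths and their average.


Tear 1 = 61 / 1.0 = 61.0 N/mm
Tear 2 = 75 / 1.0 = 75.0 N/mm
Average = (61.0 + 75.0) / 2 = 68.0 N/mm


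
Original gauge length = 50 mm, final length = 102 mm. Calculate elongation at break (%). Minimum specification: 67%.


Extension = 102 - 50 = 52 mm
Elongation = 52 / 50 x 100 = 104.0%
Minimum required: 67%
Meets specification: Yes


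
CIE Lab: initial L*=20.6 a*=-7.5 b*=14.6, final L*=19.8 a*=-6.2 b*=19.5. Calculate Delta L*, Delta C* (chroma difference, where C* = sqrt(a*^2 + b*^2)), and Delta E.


Delta L* = 19.8 - 20.6 = -0.8
C1* = sqrt((-7.5)^2 + (14.6)^2) = 16.414
C2* = sqrt((-6.2)^2 + (19.5)^2) = 20.462
Delta C* = 20.462 - 16.414 = 4.05
Delta E = sqrt((-0.8)^2 + (1.3)^2 + (4.9)^2) = 5.13


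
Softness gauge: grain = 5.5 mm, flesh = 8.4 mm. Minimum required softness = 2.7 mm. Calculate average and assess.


Average = (5.5 + 8.4) / 2 = 6.95 mm
Minimum = 2.7 mm
Meets requirement: Yes


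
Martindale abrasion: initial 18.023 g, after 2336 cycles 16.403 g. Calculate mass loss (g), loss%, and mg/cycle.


Loss = 18.023 - 16.403 = 1.620 g
Loss% = 1.620 / 18.023 x 100 = 8.99%
Rate = 1.620 / 2336 x 1000 = 0.693 mg/cycle


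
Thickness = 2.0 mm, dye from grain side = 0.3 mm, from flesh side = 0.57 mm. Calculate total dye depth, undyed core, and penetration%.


Total dyed = 0.87 mm
Undyed core = 1.13 mm
Penetration = 43.5%

Total dyed = 0.3 + 0.57 = 0.87 mm
Undyed core = 2.0 - 0.87 = 1.13 mm
Penetration = 0.87 / 2.0 x 100 = 43.5%


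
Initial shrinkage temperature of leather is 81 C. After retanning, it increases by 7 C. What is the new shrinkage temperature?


New Ts = 81 + 7 = 88 C


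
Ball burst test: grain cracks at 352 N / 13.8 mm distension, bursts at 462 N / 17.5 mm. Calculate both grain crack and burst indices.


Crack index = 352 / 13.8 = 25.5 N/mm
Burst index = 462 / 17.5 = 26.4 N/mm


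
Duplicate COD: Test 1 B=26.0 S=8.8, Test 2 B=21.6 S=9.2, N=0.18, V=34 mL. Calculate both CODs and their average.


COD1 = 728.5 mg/L
COD2 = 525.2 mg/L
Average = 626.9 mg/L

COD1 = (26.0 - 8.8) x 0.18 x 8000 / 34 = 728.5 mg/L
COD2 = (21.6 - 9.2) x 0.18 x 8000 / 34 = 525.2 mg/L
Average = (728.5 + 525.2) / 2 = 626.9 mg/L


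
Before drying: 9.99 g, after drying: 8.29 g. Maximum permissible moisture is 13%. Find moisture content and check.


Moisture content = 17.0%
Acceptable: No


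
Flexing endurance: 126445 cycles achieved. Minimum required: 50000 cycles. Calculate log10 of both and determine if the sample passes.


log10(126445) = 5.10
log10(50000) = 4.70
Passes: Yes


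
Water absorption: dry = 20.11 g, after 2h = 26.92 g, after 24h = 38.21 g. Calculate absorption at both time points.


2h absorption = 33.9%
24h absorption = 90.0%

WA (2h) = (26.92 - 20.11) / 20.11 x 100 = 33.9%
WA (24h) = (38.21 - 20.11) / 20.11 x 100 = 90.0%


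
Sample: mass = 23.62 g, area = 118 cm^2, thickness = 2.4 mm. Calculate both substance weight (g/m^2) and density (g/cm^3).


Substance weight = 2001.7 g/m^2
Density = 0.834 g/cm^3

SW = 23.62 / 118 x 10000 = 2001.7 g/m^2
Volume = 118 x 2.4 / 10 = 28.32 cm^3
Density = 23.62 / 28.32 = 0.834 g/cm^3


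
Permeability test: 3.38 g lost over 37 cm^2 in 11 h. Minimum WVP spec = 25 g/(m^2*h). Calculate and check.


WVP = 83.05 g/(m^2*h)
Meets specification: Yes


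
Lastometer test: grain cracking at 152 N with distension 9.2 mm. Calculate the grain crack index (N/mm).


Grain crack index = force / distension
Index = 152 / 9.2 = 16.5 N/mm


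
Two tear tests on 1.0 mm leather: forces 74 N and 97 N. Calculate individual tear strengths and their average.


Tear 1 = 74 / 1.0 = 74.0 N/mm
Tear 2 = 97 / 1.0 = 97.0 N/mm
Average = (74.0 + 97.0) / 2 = 85.5 N/mm


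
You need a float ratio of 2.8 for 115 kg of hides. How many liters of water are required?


Water = hide weight x target ratio
Water = 115 x 2.8 = 322.0 L


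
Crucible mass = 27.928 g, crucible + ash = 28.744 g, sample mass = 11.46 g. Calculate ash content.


Ash mass = 0.816 g
Ash content = 7.12%

Ash mass = 28.744 - 27.928 = 0.816 g
Ash% = 0.816 / 11.46 x 100 = 7.12%


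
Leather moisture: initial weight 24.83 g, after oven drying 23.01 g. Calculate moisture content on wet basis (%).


Moisture = 24.83 - 23.01 = 1.82 g
MC = 1.82 / 24.83 x 100 = 7.3%


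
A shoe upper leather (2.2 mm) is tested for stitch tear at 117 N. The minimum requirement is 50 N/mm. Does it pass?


STS = 53.2 N/mm
Passes: Yes


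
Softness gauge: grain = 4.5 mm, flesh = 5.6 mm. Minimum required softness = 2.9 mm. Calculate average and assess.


Average softness = 5.05 mm
Meets requirement: Yes


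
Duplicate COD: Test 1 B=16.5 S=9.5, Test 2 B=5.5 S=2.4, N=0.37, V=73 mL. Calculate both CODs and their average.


COD1 = 283.8 mg/L
COD2 = 125.7 mg/L
Average = 204.8 mg/L

COD1 = (16.5 - 9.5) x 0.37 x 8000 / 73 = 283.8 mg/L
COD2 = (5.5 - 2.4) x 0.37 x 8000 / 73 = 125.7 mg/L
Average = (283.8 + 125.7) / 2 = 204.8 mg/L


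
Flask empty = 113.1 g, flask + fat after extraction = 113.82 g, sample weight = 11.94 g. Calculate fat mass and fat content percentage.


Fat mass = 113.82 - 113.1 = 0.72 g
Fat% = 0.72 / 11.94 x 100 = 6.0%


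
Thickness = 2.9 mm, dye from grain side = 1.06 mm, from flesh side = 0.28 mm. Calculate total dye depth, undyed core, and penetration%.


Total dyed = 1.34 mm
Undyed core = 1.56 mm
Penetration = 46.2%


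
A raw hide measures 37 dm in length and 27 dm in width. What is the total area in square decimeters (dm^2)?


Area = length x width
Area = 37 x 27 = 999 dm^2


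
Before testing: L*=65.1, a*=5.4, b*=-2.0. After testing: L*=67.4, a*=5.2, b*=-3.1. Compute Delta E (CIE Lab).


dL = 67.4 - 65.1 = 2.3
da = 5.2 - 5.4 = -0.2
db = -3.1 - (-2.0) = -1.1
dE = sqrt((2.3)^2 + (-0.2)^2 + (-1.1)^2) = 2.56


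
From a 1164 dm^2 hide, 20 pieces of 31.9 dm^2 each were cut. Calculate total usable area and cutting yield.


Total usable = 20 x 31.9 = 638.0 dm^2
Yield = 638.0 / 1164 x 100 = 54.8%


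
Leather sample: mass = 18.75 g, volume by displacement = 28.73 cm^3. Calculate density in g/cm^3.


Density = mass / volume
Density = 18.75 / 28.73 = 0.653 g/cm^3


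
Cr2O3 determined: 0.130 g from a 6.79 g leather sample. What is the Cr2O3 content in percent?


Cr2O3% = 0.130 / 6.79 x 100
Cr2O3% = 1.91%


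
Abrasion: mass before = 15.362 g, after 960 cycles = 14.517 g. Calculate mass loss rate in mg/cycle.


0.880 mg/cycle


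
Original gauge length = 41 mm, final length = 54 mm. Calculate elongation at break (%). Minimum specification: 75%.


Extension = 54 - 41 = 13 mm
Elongation = 13 / 41 x 100 = 31.7%
Minimum required: 75%
Meets specification: No


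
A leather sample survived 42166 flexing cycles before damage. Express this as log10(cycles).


log10(42166) = 4.62


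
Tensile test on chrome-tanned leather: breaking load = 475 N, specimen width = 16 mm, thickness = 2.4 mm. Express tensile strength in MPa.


Cross-section = 16 x 2.4 = 38.4 mm^2
TS = 475 / 38.4 = 12.37 MPa
(1 N/mm^2 = 1 MPa)


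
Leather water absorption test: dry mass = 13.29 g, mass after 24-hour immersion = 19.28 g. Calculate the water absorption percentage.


45.1%

Water absorbed = 19.28 - 13.29 = 5.99 g
WA% = 5.99 / 13.29 x 100 = 45.1%


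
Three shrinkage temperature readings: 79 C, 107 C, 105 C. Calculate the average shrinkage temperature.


Average = (79 + 107 + 105) / 3
Average = 291 / 3 = 97.0 C


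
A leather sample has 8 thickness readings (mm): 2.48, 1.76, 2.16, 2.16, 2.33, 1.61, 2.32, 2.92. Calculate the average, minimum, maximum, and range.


Sum = 17.74
Average = 17.74 / 8 = 2.22 mm
Minimum = 1.61 mm
Maximum = 2.92 mm
Range = 2.92 - 1.61 = 1.31 mm


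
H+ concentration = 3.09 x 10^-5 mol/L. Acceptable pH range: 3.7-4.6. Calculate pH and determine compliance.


pH = -log10(3.09 x 10^-5) = 4.51
Range: 3.7 to 4.6
Compliant: Yes


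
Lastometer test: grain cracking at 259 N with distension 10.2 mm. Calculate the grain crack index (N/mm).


25.4 N/mm


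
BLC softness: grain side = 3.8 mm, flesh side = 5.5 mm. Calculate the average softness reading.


Average = (3.8 + 5.5) / 2
Average = 4.65 mm


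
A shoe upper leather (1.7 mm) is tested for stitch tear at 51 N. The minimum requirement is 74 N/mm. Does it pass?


STS = 51 / 1.7 = 30.0 N/mm
Minimum required: 74 N/mm
Passes: No


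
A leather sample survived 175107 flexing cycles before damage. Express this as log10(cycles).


5.24


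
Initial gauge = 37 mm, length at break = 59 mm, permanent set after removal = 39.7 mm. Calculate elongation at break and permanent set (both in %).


Elongation at break = (59 - 37) / 37 x 100 = 59.5%
Permanent set = (39.7 - 37) / 37 x 100 = 7.3%


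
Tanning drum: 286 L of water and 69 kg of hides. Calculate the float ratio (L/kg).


Float ratio = water / hide weight
Ratio = 286 / 69 = 4.1


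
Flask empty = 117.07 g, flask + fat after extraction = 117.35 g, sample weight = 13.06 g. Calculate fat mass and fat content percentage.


Fat mass = 117.35 - 117.07 = 0.28 g
Fat% = 0.28 / 13.06 x 100 = 2.1%


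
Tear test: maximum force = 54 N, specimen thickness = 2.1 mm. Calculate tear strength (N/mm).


25.7 N/mm

Tear strength = force / thickness
Tear = 54 / 2.1 = 25.7 N/mm


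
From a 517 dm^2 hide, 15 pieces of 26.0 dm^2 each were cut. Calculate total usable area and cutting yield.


Total usable = 15 x 26.0 = 390.0 dm^2
Yield = 390.0 / 517 x 100 = 75.4%


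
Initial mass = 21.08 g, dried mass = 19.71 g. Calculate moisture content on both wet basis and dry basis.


Wet basis = 6.5%
Dry basis = 7.0%

Moisture lost = 21.08 - 19.71 = 1.37 g
Wet basis MC = 1.37 / 21.08 x 100 = 6.5%
Dry basis MC = 1.37 / 19.71 x 100 = 7.0%


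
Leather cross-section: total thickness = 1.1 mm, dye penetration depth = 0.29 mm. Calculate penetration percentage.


Penetration% = 0.29 / 1.1 x 100
Penetration = 26.4%


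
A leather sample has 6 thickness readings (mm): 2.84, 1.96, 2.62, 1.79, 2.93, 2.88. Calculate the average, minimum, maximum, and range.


Average = 2.50 mm
Min = 1.79 mm
Max = 2.93 mm
Range = 1.14 mm


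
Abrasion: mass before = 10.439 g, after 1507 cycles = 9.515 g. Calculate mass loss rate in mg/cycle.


0.613 mg/cycle

Mass loss = 10.439 - 9.515 = 0.924 g
Rate = 0.924 / 1507 x 1000 = 0.613 mg/cycle


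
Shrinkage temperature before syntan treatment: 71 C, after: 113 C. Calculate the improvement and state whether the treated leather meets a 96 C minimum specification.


Improvement = 113 - 71 = 42 C
Spec check: 113 C >= 96 C? Yes


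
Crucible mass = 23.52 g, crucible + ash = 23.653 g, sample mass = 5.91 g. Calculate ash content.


Ash mass = 23.653 - 23.52 = 0.133 g
Ash% = 0.133 / 5.91 x 100 = 2.25%


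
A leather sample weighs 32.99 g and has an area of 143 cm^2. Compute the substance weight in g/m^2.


2307.0 g/m^2

Substance weight = mass / area x 10000
SW = 32.99 / 143 x 10000
SW = 2307.0 g/m^2


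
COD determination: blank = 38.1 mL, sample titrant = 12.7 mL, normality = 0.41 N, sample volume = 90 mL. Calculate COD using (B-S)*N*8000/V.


COD = (38.1 - 12.7) x 0.41 x 8000 / 90
COD = 25.4 x 0.41 x 8000 / 90
COD = 925.7 mg/L


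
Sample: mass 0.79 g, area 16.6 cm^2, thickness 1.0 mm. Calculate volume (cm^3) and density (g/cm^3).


Volume = 1.660 cm^3
Density = 0.476 g/cm^3

Thickness in cm = 1.0 / 10 = 0.10 cm
Volume = 16.6 x 0.10 = 1.660 cm^3
Density = 0.79 / 1.660 = 0.476 g/cm^3


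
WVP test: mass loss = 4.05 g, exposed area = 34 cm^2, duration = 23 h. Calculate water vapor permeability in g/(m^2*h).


WVP = mass_loss / (area x time) x 10000
WVP = 4.05 / (34 x 23) x 10000
WVP = 4.05 / 782 x 10000 = 51.79 g/(m^2*h)


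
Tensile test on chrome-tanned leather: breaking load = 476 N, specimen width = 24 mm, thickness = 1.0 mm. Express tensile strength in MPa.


19.83 MPa

Cross-section = 24 x 1.0 = 24.0 mm^2
TS = 476 / 24.0 = 19.83 MPa
(1 N/mm^2 = 1 MPa)
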